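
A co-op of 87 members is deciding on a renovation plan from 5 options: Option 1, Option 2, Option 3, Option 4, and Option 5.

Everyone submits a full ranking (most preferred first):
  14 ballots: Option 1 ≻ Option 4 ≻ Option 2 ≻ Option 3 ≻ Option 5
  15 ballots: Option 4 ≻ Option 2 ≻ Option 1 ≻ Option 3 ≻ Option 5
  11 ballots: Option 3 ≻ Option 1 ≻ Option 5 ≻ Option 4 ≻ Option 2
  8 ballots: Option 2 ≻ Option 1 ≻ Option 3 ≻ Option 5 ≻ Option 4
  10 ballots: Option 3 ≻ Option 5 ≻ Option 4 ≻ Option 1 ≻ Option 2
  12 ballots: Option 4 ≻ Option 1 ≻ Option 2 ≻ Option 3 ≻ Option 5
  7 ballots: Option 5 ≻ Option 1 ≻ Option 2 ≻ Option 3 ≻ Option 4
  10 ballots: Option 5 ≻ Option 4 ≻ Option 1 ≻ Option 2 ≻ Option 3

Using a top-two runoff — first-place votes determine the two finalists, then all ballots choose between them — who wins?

Option 4

Round 1 first-place votes: Option 1 14, Option 2 8, Option 3 21, Option 4 27, Option 5 17. Option 4 and Option 3 advance.
Runoff: Option 4 is ranked above Option 3 on 51 ballots, Option 3 above Option 4 on 36.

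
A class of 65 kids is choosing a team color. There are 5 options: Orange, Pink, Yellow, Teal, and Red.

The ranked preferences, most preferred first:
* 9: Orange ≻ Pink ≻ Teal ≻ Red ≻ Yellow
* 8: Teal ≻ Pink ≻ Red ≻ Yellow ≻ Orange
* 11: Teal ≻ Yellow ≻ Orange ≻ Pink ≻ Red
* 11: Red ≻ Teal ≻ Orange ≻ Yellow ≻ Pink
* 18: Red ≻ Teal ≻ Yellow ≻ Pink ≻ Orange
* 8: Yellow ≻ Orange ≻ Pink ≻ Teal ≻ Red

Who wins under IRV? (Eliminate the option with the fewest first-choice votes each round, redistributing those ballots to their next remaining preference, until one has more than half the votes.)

Round 1: Orange 9, Pink 0, Yellow 8, Teal 19, Red 29. Pink eliminated.
Round 2: Orange 9, Yellow 8, Teal 19, Red 29. Yellow eliminated.
Round 3: Orange 17, Teal 19, Red 29. Orange eliminated.
Round 4: Teal 36, Red 29. Teal has a majority (≥33).

Teal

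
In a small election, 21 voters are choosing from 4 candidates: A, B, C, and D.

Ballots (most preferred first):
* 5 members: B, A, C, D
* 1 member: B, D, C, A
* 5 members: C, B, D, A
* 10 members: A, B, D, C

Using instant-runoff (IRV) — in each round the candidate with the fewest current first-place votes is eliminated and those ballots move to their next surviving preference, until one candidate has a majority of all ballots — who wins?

Round 1: A 10, B 6, C 5, D 0. D eliminated.
Round 2: A 10, B 6, C 5. C eliminated.
Round 3: A 10, B 11. B has a majority (≥11).

B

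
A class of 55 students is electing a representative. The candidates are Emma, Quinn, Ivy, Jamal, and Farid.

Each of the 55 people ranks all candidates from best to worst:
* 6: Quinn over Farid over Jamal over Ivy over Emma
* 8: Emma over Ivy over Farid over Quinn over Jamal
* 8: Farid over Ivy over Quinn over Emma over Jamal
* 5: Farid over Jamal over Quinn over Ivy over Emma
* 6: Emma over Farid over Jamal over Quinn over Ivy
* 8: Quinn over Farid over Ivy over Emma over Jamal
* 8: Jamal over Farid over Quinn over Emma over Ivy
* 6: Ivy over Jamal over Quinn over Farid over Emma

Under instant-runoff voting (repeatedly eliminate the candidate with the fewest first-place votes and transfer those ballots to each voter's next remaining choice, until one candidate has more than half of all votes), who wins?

Round 1: Emma 14, Quinn 14, Ivy 6, Jamal 8, Farid 13. Ivy eliminated.
Round 2: Emma 14, Quinn 14, Jamal 14, Farid 13. Farid eliminated.
Round 3: Emma 14, Quinn 22, Jamal 19. Emma eliminated.
Round 4: Quinn 30, Jamal 25. Quinn has a majority (≥28).

Quinn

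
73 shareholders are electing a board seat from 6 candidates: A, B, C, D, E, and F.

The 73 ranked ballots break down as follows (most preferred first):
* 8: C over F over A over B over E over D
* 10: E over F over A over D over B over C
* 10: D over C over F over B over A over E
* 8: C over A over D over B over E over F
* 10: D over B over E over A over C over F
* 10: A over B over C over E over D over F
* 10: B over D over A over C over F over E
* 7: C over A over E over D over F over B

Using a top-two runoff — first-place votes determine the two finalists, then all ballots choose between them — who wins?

D

Round 1 first-place votes: A 10, B 10, C 23, D 20, E 10, F 0. C and D advance.
Runoff: C is ranked above D on 33 ballots, D above C on 40.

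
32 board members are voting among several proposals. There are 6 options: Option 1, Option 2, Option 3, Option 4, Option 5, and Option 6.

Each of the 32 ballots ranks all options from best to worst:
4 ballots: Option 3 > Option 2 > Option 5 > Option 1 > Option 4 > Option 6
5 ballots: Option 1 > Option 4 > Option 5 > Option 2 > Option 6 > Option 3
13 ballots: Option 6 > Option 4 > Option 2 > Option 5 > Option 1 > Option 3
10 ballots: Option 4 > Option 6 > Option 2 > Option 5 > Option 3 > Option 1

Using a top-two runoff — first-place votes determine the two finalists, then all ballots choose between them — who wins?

Option 4

Round 1 first-place votes: Option 1 5, Option 2 0, Option 3 4, Option 4 10, Option 5 0, Option 6 13. Option 6 and Option 4 advance.
Runoff: Option 6 is ranked above Option 4 on 13 ballots, Option 4 above Option 6 on 19.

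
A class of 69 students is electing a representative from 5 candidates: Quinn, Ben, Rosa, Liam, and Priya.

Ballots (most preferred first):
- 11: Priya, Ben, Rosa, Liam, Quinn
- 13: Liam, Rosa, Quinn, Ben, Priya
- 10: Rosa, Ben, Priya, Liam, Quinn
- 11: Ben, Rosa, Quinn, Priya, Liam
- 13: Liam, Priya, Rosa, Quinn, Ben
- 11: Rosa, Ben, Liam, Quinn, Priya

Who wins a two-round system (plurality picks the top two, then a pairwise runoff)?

Round 1 first-place votes: Quinn 0, Ben 11, Rosa 21, Liam 26, Priya 11. Liam and Rosa advance.
Runoff: Liam is ranked above Rosa on 26 ballots, Rosa above Liam on 43.

Rosa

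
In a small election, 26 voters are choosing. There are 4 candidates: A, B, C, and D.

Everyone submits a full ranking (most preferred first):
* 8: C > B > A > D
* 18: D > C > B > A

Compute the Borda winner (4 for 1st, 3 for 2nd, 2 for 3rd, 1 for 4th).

A: 8×2 + 18×1 = 34
B: 8×3 + 18×2 = 60
C: 8×4 + 18×3 = 86
D: 8×1 + 18×4 = 80

C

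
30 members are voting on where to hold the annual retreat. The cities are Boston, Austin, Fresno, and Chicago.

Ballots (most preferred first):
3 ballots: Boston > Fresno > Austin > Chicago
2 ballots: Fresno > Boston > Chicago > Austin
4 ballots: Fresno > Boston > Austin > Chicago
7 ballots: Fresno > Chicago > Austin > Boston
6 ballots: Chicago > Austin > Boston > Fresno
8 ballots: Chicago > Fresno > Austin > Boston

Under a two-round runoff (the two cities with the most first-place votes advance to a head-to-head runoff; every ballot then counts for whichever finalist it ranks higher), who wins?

Fresno

Round 1 first-place votes: Boston 3, Austin 0, Fresno 13, Chicago 14. Chicago and Fresno advance.
Runoff: Chicago is ranked above Fresno on 14 ballots, Fresno above Chicago on 16.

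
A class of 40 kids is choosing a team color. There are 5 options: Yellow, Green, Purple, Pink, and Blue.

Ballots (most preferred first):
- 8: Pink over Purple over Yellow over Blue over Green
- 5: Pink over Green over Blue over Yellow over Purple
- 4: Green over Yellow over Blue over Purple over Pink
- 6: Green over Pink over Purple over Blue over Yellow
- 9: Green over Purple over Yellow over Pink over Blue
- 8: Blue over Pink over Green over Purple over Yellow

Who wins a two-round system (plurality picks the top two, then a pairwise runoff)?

Round 1 first-place votes: Yellow 0, Green 19, Purple 0, Pink 13, Blue 8. Green and Pink advance.
Runoff: Green is ranked above Pink on 19 ballots, Pink above Green on 21.

Pink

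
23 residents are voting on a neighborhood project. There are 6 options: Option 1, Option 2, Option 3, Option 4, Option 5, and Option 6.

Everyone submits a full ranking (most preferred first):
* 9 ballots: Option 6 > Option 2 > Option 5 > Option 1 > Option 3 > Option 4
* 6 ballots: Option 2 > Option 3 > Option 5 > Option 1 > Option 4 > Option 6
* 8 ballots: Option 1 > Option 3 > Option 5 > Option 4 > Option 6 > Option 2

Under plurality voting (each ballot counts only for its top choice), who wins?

First-place votes: Option 1 8, Option 2 6, Option 3 0, Option 4 0, Option 5 0, Option 6 9.

Option 6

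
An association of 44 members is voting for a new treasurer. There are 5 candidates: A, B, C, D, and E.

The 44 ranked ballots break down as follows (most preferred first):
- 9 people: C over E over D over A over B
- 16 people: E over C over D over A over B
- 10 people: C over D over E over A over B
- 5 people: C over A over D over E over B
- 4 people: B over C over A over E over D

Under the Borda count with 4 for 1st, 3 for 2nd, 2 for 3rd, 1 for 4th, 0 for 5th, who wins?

C

A: 9×1 + 16×1 + 10×1 + 5×3 + 4×2 = 58
B: 9×0 + 16×0 + 10×0 + 5×0 + 4×4 = 16
C: 9×4 + 16×3 + 10×4 + 5×4 + 4×3 = 156
D: 9×2 + 16×2 + 10×3 + 5×2 + 4×0 = 90
E: 9×3 + 16×4 + 10×2 + 5×1 + 4×1 = 120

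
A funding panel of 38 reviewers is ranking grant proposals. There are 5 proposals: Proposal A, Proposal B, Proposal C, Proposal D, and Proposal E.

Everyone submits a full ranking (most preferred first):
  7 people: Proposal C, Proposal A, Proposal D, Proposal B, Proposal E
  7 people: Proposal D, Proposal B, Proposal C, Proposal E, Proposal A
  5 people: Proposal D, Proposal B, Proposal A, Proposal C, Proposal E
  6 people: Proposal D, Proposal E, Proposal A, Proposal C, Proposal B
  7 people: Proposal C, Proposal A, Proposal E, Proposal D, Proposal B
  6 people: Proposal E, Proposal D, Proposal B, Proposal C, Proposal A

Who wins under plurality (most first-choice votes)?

First-place votes: Proposal A 0, Proposal B 0, Proposal C 14, Proposal D 18, Proposal E 6.

Proposal D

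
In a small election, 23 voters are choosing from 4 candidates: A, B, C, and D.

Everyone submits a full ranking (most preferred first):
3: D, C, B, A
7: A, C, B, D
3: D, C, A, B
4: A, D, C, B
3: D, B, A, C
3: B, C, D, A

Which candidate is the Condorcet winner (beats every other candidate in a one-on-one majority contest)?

D vs A: 12–11
D vs B: 13–10
D vs C: 13–10
D beats every other candidate.

D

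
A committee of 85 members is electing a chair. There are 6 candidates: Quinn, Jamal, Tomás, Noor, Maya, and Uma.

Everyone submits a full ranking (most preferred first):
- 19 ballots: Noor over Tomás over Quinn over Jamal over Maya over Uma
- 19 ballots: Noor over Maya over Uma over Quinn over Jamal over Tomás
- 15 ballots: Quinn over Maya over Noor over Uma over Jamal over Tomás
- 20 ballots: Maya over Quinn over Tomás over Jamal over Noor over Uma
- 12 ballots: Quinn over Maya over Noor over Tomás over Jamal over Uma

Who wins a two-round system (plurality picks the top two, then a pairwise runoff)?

Quinn

Round 1 first-place votes: Quinn 27, Jamal 0, Tomás 0, Noor 38, Maya 20, Uma 0. Noor and Quinn advance.
Runoff: Noor is ranked above Quinn on 38 ballots, Quinn above Noor on 47.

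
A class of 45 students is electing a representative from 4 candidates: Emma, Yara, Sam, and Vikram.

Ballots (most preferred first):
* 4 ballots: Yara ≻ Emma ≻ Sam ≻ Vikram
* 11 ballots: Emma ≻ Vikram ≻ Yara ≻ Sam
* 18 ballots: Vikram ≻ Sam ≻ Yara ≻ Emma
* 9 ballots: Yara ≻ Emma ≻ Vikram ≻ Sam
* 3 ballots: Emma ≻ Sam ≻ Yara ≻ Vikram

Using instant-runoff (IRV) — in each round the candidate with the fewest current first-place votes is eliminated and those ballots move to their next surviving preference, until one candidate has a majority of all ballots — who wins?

Emma

Round 1: Emma 14, Yara 13, Sam 0, Vikram 18. Sam eliminated.
Round 2: Emma 14, Yara 13, Vikram 18. Yara eliminated.
Round 3: Emma 27, Vikram 18. Emma has a majority (≥23).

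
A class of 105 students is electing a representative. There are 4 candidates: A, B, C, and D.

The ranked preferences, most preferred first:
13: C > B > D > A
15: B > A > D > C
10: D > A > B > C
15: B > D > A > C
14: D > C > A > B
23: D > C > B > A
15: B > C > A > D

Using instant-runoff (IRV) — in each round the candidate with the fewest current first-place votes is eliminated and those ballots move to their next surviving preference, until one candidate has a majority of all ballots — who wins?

Round 1: A 0, B 45, C 13, D 47. A eliminated.
Round 2: B 45, C 13, D 47. C eliminated.
Round 3: B 58, D 47. B has a majority (≥53).

B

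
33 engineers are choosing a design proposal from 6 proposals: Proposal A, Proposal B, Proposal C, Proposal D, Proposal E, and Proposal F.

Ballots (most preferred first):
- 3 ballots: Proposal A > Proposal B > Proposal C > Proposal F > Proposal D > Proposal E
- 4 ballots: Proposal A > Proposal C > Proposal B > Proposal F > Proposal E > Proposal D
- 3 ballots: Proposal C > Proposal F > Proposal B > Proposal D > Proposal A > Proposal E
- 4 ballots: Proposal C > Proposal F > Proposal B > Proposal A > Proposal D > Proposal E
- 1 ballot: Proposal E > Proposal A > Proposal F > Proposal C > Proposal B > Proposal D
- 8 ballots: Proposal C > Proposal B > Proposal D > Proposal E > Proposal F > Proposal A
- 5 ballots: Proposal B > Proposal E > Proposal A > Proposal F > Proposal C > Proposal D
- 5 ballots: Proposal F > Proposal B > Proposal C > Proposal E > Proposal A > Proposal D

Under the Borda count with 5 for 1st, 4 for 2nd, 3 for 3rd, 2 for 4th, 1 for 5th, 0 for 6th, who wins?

Proposal B

Proposal A: 3×5 + 4×5 + 3×1 + 4×2 + 1×4 + 8×0 + 5×3 + 5×1 = 70
Proposal B: 3×4 + 4×3 + 3×3 + 4×3 + 1×1 + 8×4 + 5×5 + 5×4 = 123
Proposal C: 3×3 + 4×4 + 3×5 + 4×5 + 1×2 + 8×5 + 5×1 + 5×3 = 122
Proposal D: 3×1 + 4×0 + 3×2 + 4×1 + 1×0 + 8×3 + 5×0 + 5×0 = 37
Proposal E: 3×0 + 4×1 + 3×0 + 4×0 + 1×5 + 8×2 + 5×4 + 5×2 = 55
Proposal F: 3×2 + 4×2 + 3×4 + 4×4 + 1×3 + 8×1 + 5×2 + 5×5 = 88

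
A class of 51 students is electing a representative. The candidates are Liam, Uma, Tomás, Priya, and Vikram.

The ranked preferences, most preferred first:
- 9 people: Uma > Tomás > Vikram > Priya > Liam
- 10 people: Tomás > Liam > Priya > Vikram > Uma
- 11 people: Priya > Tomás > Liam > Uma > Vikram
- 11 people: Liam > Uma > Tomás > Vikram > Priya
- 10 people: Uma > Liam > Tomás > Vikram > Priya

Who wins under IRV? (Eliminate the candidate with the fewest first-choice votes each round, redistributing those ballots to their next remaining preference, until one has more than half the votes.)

Liam

Round 1: Liam 11, Uma 19, Tomás 10, Priya 11, Vikram 0. Vikram eliminated.
Round 2: Liam 11, Uma 19, Tomás 10, Priya 11. Tomás eliminated.
Round 3: Liam 21, Uma 19, Priya 11. Priya eliminated.
Round 4: Liam 32, Uma 19. Liam has a majority (≥26).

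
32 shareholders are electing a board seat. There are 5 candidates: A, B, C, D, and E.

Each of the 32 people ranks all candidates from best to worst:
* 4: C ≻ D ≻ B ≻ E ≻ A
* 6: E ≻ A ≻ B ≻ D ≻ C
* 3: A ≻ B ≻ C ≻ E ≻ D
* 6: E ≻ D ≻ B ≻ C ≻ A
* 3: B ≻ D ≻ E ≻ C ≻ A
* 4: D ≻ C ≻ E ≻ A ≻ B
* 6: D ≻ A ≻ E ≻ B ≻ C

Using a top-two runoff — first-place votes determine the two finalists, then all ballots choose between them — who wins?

D

Round 1 first-place votes: A 3, B 3, C 4, D 10, E 12. E and D advance.
Runoff: E is ranked above D on 15 ballots, D above E on 17.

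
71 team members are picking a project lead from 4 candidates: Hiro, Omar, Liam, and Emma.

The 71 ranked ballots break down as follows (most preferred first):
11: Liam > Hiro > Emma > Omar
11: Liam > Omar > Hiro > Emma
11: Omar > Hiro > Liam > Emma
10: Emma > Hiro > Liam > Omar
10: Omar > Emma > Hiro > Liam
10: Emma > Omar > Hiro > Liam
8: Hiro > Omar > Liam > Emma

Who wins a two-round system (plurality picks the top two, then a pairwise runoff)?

Omar

Round 1 first-place votes: Hiro 8, Omar 21, Liam 22, Emma 20. Liam and Omar advance.
Runoff: Liam is ranked above Omar on 32 ballots, Omar above Liam on 39.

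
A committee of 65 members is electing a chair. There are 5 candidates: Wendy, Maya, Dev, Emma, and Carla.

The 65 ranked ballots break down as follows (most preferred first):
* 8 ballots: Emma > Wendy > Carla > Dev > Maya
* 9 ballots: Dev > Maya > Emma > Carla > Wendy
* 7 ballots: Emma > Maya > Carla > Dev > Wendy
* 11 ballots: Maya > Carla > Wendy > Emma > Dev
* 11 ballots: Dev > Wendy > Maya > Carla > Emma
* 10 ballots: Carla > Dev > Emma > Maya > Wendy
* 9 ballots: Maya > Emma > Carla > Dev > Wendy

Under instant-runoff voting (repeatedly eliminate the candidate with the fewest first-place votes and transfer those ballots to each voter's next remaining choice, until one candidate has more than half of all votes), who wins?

Round 1: Wendy 0, Maya 20, Dev 20, Emma 15, Carla 10. Wendy eliminated.
Round 2: Maya 20, Dev 20, Emma 15, Carla 10. Carla eliminated.
Round 3: Maya 20, Dev 30, Emma 15. Emma eliminated.
Round 4: Maya 27, Dev 38. Dev has a majority (≥33).

Dev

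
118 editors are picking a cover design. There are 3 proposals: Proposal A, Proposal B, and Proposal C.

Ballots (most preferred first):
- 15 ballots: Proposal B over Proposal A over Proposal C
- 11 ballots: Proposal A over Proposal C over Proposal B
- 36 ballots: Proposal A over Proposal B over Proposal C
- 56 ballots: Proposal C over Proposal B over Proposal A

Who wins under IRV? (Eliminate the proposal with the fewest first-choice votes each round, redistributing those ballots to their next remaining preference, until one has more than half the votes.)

Proposal A

Round 1: Proposal A 47, Proposal B 15, Proposal C 56. Proposal B eliminated.
Round 2: Proposal A 62, Proposal C 56. Proposal A has a majority (≥60).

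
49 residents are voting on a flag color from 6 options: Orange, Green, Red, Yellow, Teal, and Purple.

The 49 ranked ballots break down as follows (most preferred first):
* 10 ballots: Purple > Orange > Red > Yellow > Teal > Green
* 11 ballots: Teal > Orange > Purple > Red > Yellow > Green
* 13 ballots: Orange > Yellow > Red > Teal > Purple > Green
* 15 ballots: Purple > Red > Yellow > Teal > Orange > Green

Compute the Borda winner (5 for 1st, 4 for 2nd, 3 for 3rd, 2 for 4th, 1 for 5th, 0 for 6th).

Orange: 10×4 + 11×4 + 13×5 + 15×1 = 164
Green: 10×0 + 11×0 + 13×0 + 15×0 = 0
Red: 10×3 + 11×2 + 13×3 + 15×4 = 151
Yellow: 10×2 + 11×1 + 13×4 + 15×3 = 128
Teal: 10×1 + 11×5 + 13×2 + 15×2 = 121
Purple: 10×5 + 11×3 + 13×1 + 15×5 = 171

Purple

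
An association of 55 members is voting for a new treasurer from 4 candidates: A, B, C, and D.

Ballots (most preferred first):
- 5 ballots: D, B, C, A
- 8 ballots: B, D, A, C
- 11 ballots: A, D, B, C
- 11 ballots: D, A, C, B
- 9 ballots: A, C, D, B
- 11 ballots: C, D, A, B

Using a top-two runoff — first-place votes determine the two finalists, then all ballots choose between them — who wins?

Round 1 first-place votes: A 20, B 8, C 11, D 16. A and D advance.
Runoff: A is ranked above D on 20 ballots, D above A on 35.

D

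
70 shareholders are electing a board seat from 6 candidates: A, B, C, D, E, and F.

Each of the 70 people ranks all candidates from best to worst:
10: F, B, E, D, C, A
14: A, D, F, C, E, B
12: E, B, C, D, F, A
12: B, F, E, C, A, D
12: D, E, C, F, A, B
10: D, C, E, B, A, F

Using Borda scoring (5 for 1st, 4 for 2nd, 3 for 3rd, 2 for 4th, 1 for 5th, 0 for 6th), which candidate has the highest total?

E

A: 10×0 + 14×5 + 12×0 + 12×1 + 12×1 + 10×1 = 104
B: 10×4 + 14×0 + 12×4 + 12×5 + 12×0 + 10×2 = 168
C: 10×1 + 14×2 + 12×3 + 12×2 + 12×3 + 10×4 = 174
D: 10×2 + 14×4 + 12×2 + 12×0 + 12×5 + 10×5 = 210
E: 10×3 + 14×1 + 12×5 + 12×3 + 12×4 + 10×3 = 218
F: 10×5 + 14×3 + 12×1 + 12×4 + 12×2 + 10×0 = 176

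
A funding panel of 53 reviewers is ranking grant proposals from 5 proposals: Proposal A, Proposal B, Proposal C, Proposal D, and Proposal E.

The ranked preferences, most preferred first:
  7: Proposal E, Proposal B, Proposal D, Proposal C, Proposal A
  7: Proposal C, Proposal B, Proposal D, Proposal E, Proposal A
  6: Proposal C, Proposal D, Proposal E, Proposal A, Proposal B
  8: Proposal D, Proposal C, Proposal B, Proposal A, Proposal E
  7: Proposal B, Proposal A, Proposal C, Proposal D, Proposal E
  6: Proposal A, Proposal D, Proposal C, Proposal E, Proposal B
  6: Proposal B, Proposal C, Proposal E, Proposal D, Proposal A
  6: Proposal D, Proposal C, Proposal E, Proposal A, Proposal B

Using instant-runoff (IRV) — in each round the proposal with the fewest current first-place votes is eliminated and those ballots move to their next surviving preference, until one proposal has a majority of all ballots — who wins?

Round 1: Proposal A 6, Proposal B 13, Proposal C 13, Proposal D 14, Proposal E 7. Proposal A eliminated.
Round 2: Proposal B 13, Proposal C 13, Proposal D 20, Proposal E 7. Proposal E eliminated.
Round 3: Proposal B 20, Proposal C 13, Proposal D 20. Proposal C eliminated.
Round 4: Proposal B 27, Proposal D 26. Proposal B has a majority (≥27).

Proposal B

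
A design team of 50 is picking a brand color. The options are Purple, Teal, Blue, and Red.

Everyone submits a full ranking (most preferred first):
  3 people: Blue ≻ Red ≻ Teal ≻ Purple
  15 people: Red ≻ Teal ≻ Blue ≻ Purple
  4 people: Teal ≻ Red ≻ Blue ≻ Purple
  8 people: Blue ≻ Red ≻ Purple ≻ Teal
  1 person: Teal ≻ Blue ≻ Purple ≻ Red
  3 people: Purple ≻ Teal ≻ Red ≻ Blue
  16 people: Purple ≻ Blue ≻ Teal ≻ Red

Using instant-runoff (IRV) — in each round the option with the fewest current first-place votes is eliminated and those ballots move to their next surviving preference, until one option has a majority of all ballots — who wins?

Round 1: Purple 19, Teal 5, Blue 11, Red 15. Teal eliminated.
Round 2: Purple 19, Blue 12, Red 19. Blue eliminated.
Round 3: Purple 20, Red 30. Red has a majority (≥26).

Red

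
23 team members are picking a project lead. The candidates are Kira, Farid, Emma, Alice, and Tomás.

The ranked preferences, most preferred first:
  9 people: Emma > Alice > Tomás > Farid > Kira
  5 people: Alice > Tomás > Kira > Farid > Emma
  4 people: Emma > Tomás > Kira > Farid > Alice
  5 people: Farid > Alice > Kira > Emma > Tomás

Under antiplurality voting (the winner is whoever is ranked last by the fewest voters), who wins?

Last-place votes: Kira 9, Farid 0, Emma 5, Alice 4, Tomás 5.

Farid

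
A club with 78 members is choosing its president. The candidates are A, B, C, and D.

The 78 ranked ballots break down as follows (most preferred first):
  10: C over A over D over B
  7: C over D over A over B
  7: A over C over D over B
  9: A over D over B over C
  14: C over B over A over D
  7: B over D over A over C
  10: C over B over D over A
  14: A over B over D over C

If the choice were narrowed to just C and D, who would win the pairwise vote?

C

C is ranked above D on 48 ballots; D above C on 30.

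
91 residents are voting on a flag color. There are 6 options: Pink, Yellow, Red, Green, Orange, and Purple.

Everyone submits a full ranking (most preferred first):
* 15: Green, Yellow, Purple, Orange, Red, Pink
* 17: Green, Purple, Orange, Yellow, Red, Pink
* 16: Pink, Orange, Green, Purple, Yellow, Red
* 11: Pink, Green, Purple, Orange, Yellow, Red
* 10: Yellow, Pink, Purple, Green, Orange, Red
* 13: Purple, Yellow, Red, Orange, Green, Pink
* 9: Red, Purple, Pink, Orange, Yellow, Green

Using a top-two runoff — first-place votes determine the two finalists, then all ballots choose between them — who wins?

Round 1 first-place votes: Pink 27, Yellow 10, Red 9, Green 32, Orange 0, Purple 13. Green and Pink advance.
Runoff: Green is ranked above Pink on 45 ballots, Pink above Green on 46.

Pink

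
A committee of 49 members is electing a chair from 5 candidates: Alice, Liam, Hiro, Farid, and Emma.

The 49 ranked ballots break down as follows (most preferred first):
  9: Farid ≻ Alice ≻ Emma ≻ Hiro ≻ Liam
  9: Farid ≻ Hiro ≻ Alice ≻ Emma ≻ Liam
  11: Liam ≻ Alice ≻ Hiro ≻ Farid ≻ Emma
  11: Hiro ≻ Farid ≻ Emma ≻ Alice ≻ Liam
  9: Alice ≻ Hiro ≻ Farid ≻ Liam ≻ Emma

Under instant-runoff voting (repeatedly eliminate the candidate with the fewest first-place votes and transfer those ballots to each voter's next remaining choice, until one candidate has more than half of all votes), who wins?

Hiro

Round 1: Alice 9, Liam 11, Hiro 11, Farid 18, Emma 0. Emma eliminated.
Round 2: Alice 9, Liam 11, Hiro 11, Farid 18. Alice eliminated.
Round 3: Liam 11, Hiro 20, Farid 18. Liam eliminated.
Round 4: Hiro 31, Farid 18. Hiro has a majority (≥25).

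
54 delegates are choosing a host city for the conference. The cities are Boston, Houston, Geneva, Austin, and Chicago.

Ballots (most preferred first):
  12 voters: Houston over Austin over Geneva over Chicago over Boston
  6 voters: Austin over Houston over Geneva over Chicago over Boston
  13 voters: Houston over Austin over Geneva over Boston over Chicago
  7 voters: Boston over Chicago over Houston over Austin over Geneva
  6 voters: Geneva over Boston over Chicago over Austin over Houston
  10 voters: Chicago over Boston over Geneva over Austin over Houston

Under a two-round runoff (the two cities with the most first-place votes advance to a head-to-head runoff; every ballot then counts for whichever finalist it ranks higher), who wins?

Houston

Round 1 first-place votes: Boston 7, Houston 25, Geneva 6, Austin 6, Chicago 10. Houston and Chicago advance.
Runoff: Houston is ranked above Chicago on 31 ballots, Chicago above Houston on 23.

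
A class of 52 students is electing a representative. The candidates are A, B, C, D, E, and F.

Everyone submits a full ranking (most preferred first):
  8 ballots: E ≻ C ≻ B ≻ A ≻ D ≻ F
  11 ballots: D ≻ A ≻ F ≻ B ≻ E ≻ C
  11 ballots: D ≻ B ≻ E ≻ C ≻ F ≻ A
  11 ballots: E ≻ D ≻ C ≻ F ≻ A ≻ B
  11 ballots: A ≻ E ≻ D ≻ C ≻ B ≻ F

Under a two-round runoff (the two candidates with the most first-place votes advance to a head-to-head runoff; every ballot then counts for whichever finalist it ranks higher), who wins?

Round 1 first-place votes: A 11, B 0, C 0, D 22, E 19, F 0. D and E advance.
Runoff: D is ranked above E on 22 ballots, E above D on 30.

E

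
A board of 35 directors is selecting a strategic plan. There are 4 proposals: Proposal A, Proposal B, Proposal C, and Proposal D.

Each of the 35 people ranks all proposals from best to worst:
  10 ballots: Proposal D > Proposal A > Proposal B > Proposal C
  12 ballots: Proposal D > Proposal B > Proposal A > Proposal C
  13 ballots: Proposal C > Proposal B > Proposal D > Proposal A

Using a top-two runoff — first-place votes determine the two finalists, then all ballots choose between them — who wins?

Round 1 first-place votes: Proposal A 0, Proposal B 0, Proposal C 13, Proposal D 22. Proposal D and Proposal C advance.
Runoff: Proposal D is ranked above Proposal C on 22 ballots, Proposal C above Proposal D on 13.

Proposal D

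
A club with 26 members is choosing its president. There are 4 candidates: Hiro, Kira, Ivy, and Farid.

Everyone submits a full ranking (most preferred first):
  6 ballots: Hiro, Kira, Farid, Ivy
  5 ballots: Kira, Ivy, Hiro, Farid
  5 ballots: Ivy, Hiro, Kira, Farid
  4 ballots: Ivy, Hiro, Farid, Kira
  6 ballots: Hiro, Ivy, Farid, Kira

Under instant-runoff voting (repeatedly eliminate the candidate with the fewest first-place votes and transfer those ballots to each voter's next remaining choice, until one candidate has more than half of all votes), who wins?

Round 1: Hiro 12, Kira 5, Ivy 9, Farid 0. Farid eliminated.
Round 2: Hiro 12, Kira 5, Ivy 9. Kira eliminated.
Round 3: Hiro 12, Ivy 14. Ivy has a majority (≥14).

Ivy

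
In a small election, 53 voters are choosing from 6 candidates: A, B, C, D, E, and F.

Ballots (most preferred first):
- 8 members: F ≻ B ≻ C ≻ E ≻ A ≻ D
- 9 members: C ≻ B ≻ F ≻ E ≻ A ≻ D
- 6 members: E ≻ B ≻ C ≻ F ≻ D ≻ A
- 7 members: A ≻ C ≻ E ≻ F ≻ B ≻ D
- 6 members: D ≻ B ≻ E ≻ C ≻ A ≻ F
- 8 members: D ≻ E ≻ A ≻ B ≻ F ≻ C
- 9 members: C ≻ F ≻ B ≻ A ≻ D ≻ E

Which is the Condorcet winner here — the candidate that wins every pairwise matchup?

B

B vs A: 38–15
B vs C: 28–25
B vs D: 39–14
B vs E: 32–21
B vs F: 29–24
B beats every other candidate.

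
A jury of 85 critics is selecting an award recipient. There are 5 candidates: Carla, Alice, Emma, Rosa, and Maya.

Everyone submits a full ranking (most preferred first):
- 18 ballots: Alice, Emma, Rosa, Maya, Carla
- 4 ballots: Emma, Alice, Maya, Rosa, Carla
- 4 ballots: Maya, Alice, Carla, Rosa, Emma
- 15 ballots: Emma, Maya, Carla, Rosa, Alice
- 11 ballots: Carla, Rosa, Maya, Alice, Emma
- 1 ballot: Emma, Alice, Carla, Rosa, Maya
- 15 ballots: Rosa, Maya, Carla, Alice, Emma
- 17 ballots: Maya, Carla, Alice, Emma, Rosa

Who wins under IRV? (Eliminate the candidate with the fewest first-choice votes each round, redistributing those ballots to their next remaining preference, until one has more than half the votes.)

Emma

Round 1: Carla 11, Alice 18, Emma 20, Rosa 15, Maya 21. Carla eliminated.
Round 2: Alice 18, Emma 20, Rosa 26, Maya 21. Alice eliminated.
Round 3: Emma 38, Rosa 26, Maya 21. Maya eliminated.
Round 4: Emma 55, Rosa 30. Emma has a majority (≥43).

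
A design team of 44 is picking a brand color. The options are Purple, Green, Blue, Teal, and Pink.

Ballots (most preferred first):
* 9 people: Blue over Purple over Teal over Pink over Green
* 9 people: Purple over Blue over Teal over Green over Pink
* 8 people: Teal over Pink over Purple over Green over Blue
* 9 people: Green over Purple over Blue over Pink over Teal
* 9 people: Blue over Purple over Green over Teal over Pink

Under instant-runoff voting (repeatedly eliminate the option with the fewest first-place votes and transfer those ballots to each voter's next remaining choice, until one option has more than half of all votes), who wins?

Round 1: Purple 9, Green 9, Blue 18, Teal 8, Pink 0. Pink eliminated.
Round 2: Purple 9, Green 9, Blue 18, Teal 8. Teal eliminated.
Round 3: Purple 17, Green 9, Blue 18. Green eliminated.
Round 4: Purple 26, Blue 18. Purple has a majority (≥23).

Purple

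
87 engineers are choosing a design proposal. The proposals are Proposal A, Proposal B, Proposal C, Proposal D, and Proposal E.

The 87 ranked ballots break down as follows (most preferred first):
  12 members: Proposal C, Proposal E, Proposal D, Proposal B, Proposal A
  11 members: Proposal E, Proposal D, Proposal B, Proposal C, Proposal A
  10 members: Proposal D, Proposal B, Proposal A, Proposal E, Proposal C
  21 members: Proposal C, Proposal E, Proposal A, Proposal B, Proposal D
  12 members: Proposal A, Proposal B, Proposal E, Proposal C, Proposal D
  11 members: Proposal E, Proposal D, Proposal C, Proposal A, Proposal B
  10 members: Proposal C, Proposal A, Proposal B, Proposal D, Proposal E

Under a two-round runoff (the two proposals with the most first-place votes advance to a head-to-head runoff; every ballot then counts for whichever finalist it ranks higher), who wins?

Proposal E

Round 1 first-place votes: Proposal A 12, Proposal B 0, Proposal C 43, Proposal D 10, Proposal E 22. Proposal C and Proposal E advance.
Runoff: Proposal C is ranked above Proposal E on 43 ballots, Proposal E above Proposal C on 44.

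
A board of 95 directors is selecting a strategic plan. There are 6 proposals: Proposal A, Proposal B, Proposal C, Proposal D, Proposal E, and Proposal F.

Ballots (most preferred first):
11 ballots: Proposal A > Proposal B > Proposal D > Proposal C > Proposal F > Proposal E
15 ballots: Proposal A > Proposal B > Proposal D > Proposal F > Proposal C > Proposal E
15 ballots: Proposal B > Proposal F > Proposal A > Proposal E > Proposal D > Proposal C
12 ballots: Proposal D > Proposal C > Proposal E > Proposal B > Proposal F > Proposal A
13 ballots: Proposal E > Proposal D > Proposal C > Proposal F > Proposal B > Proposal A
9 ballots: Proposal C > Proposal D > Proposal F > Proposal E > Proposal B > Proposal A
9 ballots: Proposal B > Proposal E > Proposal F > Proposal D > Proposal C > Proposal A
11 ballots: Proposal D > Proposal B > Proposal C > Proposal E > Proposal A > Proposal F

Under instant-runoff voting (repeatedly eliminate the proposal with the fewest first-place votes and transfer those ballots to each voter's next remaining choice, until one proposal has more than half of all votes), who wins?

Proposal D

Round 1: Proposal A 26, Proposal B 24, Proposal C 9, Proposal D 23, Proposal E 13, Proposal F 0. Proposal F eliminated.
Round 2: Proposal A 26, Proposal B 24, Proposal C 9, Proposal D 23, Proposal E 13. Proposal C eliminated.
Round 3: Proposal A 26, Proposal B 24, Proposal D 32, Proposal E 13. Proposal E eliminated.
Round 4: Proposal A 26, Proposal B 24, Proposal D 45. Proposal B eliminated.
Round 5: Proposal A 41, Proposal D 54. Proposal D has a majority (≥48).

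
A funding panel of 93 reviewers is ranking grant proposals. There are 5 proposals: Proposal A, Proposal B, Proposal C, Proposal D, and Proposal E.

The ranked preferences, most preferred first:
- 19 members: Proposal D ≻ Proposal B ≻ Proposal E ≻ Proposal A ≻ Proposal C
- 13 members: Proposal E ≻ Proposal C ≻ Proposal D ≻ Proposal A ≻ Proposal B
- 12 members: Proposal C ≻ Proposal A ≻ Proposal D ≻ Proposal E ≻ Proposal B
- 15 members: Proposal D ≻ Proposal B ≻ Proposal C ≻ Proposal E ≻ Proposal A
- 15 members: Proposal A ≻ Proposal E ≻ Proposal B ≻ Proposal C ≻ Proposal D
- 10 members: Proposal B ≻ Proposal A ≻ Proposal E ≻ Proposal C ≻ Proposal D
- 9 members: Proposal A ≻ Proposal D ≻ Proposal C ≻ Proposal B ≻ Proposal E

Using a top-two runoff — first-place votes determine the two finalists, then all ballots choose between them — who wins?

Proposal D

Round 1 first-place votes: Proposal A 24, Proposal B 10, Proposal C 12, Proposal D 34, Proposal E 13. Proposal D and Proposal A advance.
Runoff: Proposal D is ranked above Proposal A on 47 ballots, Proposal A above Proposal D on 46.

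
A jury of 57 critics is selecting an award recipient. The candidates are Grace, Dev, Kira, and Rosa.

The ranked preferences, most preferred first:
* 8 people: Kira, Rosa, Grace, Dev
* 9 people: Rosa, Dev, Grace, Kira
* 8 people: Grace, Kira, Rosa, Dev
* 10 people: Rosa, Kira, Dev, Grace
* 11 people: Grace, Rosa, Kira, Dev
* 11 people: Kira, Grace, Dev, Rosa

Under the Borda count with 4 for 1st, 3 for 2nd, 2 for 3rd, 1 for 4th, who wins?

Grace: 8×2 + 9×2 + 8×4 + 10×1 + 11×4 + 11×3 = 153
Dev: 8×1 + 9×3 + 8×1 + 10×2 + 11×1 + 11×2 = 96
Kira: 8×4 + 9×1 + 8×3 + 10×3 + 11×2 + 11×4 = 161
Rosa: 8×3 + 9×4 + 8×2 + 10×4 + 11×3 + 11×1 = 160

Kira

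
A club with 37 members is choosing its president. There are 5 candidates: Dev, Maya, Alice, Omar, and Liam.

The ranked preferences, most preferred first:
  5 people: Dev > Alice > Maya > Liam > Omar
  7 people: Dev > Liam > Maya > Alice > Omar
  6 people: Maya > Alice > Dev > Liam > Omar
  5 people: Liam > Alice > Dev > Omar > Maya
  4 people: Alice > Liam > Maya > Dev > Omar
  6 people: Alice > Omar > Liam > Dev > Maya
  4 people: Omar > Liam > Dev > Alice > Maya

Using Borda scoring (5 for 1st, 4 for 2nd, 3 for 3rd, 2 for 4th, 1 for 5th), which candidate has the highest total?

Dev: 5×5 + 7×5 + 6×3 + 5×3 + 4×2 + 6×2 + 4×3 = 125
Maya: 5×3 + 7×3 + 6×5 + 5×1 + 4×3 + 6×1 + 4×1 = 93
Alice: 5×4 + 7×2 + 6×4 + 5×4 + 4×5 + 6×5 + 4×2 = 136
Omar: 5×1 + 7×1 + 6×1 + 5×2 + 4×1 + 6×4 + 4×5 = 76
Liam: 5×2 + 7×4 + 6×2 + 5×5 + 4×4 + 6×3 + 4×4 = 125

Alice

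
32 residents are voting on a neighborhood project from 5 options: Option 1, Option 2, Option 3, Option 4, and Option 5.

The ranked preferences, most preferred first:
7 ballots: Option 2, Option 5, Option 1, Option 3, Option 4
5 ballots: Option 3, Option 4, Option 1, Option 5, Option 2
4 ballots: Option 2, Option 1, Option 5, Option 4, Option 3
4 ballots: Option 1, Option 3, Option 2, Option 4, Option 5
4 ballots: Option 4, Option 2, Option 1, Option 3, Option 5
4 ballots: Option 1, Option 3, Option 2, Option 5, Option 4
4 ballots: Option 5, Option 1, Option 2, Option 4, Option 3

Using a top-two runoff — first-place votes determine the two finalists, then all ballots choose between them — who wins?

Option 1

Round 1 first-place votes: Option 1 8, Option 2 11, Option 3 5, Option 4 4, Option 5 4. Option 2 and Option 1 advance.
Runoff: Option 2 is ranked above Option 1 on 15 ballots, Option 1 above Option 2 on 17.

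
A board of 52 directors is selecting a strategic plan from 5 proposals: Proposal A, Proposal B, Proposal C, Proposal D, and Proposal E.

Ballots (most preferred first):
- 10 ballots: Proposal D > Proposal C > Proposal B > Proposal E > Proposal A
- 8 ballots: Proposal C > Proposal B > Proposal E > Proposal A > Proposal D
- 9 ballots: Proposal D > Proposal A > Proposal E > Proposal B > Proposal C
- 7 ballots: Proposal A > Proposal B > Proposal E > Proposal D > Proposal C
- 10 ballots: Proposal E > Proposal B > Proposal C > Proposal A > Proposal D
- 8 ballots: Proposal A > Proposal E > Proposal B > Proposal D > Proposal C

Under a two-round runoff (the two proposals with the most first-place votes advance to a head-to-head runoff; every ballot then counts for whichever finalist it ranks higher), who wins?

Round 1 first-place votes: Proposal A 15, Proposal B 0, Proposal C 8, Proposal D 19, Proposal E 10. Proposal D and Proposal A advance.
Runoff: Proposal D is ranked above Proposal A on 19 ballots, Proposal A above Proposal D on 33.

Proposal A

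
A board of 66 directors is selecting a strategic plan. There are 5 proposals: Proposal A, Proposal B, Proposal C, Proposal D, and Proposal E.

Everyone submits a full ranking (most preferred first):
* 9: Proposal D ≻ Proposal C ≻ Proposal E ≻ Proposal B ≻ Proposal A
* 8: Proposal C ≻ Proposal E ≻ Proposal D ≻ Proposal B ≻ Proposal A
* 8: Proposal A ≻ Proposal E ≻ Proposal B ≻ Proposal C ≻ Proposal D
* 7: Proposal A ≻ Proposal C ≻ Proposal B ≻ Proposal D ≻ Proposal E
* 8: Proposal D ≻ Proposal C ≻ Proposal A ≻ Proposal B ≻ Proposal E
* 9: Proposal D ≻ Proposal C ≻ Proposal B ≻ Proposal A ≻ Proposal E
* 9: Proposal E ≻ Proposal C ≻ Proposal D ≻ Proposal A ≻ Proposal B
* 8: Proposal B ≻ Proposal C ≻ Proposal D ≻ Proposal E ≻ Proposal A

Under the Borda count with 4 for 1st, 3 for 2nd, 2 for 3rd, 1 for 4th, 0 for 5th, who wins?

Proposal C

Proposal A: 9×0 + 8×0 + 8×4 + 7×4 + 8×2 + 9×1 + 9×1 + 8×0 = 94
Proposal B: 9×1 + 8×1 + 8×2 + 7×2 + 8×1 + 9×2 + 9×0 + 8×4 = 105
Proposal C: 9×3 + 8×4 + 8×1 + 7×3 + 8×3 + 9×3 + 9×3 + 8×3 = 190
Proposal D: 9×4 + 8×2 + 8×0 + 7×1 + 8×4 + 9×4 + 9×2 + 8×2 = 161
Proposal E: 9×2 + 8×3 + 8×3 + 7×0 + 8×0 + 9×0 + 9×4 + 8×1 = 110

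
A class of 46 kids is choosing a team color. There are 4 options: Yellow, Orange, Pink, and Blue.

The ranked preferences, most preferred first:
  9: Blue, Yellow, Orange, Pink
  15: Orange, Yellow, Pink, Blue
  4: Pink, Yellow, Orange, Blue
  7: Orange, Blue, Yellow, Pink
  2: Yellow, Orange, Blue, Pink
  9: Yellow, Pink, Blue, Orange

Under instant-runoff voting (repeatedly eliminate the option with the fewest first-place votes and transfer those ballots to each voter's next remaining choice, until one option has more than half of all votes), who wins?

Round 1: Yellow 11, Orange 22, Pink 4, Blue 9. Pink eliminated.
Round 2: Yellow 15, Orange 22, Blue 9. Blue eliminated.
Round 3: Yellow 24, Orange 22. Yellow has a majority (≥24).

Yellow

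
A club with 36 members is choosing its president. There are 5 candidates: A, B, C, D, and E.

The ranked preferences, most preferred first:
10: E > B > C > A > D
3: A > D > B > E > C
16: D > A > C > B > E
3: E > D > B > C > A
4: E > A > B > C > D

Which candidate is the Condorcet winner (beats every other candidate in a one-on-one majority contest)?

D vs A: 19–17
D vs B: 22–14
D vs C: 22–14
D vs E: 19–17
D beats every other candidate.

D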